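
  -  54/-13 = 4+2/13= 4.15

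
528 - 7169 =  - 6641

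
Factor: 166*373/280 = 30959/140 = 2^(  -  2)*5^( - 1)*7^( - 1 )*83^1 *373^1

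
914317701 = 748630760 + 165686941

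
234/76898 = 117/38449=0.00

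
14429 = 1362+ 13067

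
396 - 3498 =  - 3102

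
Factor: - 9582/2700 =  - 2^(-1 )  *3^(-2) * 5^( - 2) *1597^1=-  1597/450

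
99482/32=3108  +  13/16 = 3108.81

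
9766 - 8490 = 1276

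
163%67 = 29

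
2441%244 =1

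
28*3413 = 95564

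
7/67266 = 7/67266 = 0.00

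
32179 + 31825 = 64004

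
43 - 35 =8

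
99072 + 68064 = 167136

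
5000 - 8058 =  - 3058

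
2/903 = 2/903 =0.00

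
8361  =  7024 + 1337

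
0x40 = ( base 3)2101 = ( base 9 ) 71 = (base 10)64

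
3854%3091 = 763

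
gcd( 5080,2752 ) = 8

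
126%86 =40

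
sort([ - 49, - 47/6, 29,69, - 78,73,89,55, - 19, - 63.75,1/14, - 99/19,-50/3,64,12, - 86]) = [- 86, - 78 , - 63.75, - 49, - 19, - 50/3, - 47/6, - 99/19,1/14 , 12,29,55, 64,69, 73,89 ] 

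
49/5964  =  7/852  =  0.01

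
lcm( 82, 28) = 1148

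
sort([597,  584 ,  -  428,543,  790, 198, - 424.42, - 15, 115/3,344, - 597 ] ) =[ - 597, -428,-424.42, - 15,  115/3, 198 , 344,  543, 584,597 , 790 ]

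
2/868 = 1/434 = 0.00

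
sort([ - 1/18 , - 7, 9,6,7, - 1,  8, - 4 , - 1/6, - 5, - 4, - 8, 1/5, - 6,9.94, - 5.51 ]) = [ - 8 , - 7, - 6, - 5.51, - 5,  -  4 , - 4, - 1, -1/6, - 1/18,1/5,  6,7,8, 9,9.94 ] 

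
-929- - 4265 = 3336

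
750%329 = 92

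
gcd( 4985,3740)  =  5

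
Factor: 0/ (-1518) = 0^1 = 0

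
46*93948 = 4321608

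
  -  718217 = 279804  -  998021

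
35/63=5/9 = 0.56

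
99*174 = 17226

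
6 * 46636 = 279816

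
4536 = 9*504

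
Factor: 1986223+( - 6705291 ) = - 2^2*19^1*31^1*2003^1 = - 4719068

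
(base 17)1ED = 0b1000011100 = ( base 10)540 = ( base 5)4130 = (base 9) 660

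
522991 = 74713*7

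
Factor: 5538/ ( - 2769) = -2 = - 2^1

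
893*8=7144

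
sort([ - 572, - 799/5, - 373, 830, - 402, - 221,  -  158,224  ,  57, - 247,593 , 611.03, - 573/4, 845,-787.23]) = [  -  787.23, - 572,  -  402,  -  373, - 247, - 221, - 799/5, - 158, - 573/4,57, 224,593, 611.03,830, 845 ]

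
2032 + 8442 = 10474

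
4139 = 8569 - 4430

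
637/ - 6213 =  - 637/6213 = - 0.10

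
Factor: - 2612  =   - 2^2 * 653^1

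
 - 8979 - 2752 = - 11731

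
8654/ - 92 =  - 95+43/46 = - 94.07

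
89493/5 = 17898 + 3/5 =17898.60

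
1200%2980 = 1200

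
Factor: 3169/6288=2^(  -  4)*3^( - 1)*131^( - 1 )*3169^1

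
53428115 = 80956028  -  27527913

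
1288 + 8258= 9546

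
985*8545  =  8416825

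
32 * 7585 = 242720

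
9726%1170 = 366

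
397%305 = 92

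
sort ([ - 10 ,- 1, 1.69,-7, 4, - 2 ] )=[ - 10, - 7,  -  2,-1,1.69, 4 ] 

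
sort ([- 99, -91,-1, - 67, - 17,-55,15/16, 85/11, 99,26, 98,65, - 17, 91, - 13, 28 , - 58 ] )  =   [ - 99,-91,-67, - 58,-55, - 17, - 17,-13,  -  1, 15/16,85/11, 26,28 , 65 , 91,98,99] 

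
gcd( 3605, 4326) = 721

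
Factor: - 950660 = -2^2*5^1*47533^1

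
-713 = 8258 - 8971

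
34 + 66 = 100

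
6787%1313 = 222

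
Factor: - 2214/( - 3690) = 3^1*5^ (- 1 ) = 3/5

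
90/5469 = 30/1823 = 0.02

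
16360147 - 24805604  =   - 8445457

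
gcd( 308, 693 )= 77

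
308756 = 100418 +208338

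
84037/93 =84037/93 = 903.62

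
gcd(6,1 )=1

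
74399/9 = 74399/9 = 8266.56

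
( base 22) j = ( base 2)10011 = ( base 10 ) 19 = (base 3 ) 201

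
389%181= 27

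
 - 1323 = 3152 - 4475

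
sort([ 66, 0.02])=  [ 0.02,  66]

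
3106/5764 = 1553/2882 = 0.54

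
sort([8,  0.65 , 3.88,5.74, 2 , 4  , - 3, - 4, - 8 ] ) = [- 8, - 4,-3,0.65, 2 , 3.88, 4, 5.74, 8]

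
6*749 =4494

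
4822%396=70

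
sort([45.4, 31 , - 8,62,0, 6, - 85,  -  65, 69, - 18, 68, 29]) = [ - 85, - 65,  -  18,-8,0,6 , 29, 31, 45.4,  62, 68 , 69]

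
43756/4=10939=10939.00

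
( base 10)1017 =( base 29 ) 162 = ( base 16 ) 3F9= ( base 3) 1101200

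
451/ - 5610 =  - 1 + 469/510  =  - 0.08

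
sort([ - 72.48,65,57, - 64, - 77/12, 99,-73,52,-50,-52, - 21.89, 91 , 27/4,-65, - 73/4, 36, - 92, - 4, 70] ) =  [ - 92,- 73,-72.48, - 65, - 64, - 52, - 50, - 21.89, - 73/4, - 77/12, - 4,27/4, 36,52, 57, 65  ,  70,91, 99 ]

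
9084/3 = 3028   =  3028.00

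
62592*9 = 563328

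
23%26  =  23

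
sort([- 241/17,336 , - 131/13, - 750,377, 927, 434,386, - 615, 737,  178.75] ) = [ - 750,- 615, - 241/17, - 131/13,178.75,336,377, 386,434, 737,927]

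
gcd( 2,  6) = 2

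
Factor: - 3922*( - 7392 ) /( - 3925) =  - 2^6*3^1*5^(-2 )*7^1*11^1*37^1*53^1 * 157^( - 1 ) = - 28991424/3925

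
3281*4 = 13124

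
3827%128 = 115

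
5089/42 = 121 +1/6 = 121.17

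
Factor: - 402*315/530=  - 12663/53 = -  3^3*7^1* 53^( - 1 )*67^1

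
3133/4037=3133/4037 = 0.78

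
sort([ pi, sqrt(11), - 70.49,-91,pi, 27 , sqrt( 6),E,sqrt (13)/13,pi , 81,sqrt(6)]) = [ - 91, - 70.49 , sqrt(13 ) /13, sqrt (6 ), sqrt(6),E,pi, pi,pi , sqrt(11 ),27,81]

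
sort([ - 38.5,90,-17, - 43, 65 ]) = [-43, - 38.5, - 17,65, 90 ]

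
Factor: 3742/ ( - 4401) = - 2^1*3^(-3)*163^ ( - 1)*1871^1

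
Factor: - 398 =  - 2^1*199^1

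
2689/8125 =2689/8125 = 0.33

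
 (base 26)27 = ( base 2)111011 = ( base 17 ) 38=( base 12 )4B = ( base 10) 59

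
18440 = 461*40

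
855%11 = 8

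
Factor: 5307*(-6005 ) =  -3^1*5^1*29^1*61^1*1201^1= - 31868535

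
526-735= -209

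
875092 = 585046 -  - 290046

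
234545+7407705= 7642250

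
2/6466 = 1/3233  =  0.00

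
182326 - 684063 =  - 501737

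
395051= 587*673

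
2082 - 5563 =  - 3481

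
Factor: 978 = 2^1*3^1*163^1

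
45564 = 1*45564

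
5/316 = 5/316  =  0.02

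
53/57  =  53/57=0.93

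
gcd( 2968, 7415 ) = 1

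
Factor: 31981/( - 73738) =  - 2^( - 1) * 7^( - 1 ) *23^( - 1)*229^ ( - 1 )*31981^1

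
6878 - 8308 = -1430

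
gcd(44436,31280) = 92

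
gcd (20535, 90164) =1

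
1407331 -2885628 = -1478297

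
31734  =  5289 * 6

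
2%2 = 0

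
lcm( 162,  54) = 162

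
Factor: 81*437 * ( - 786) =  - 27822042  =  - 2^1 * 3^5*  19^1 * 23^1 * 131^1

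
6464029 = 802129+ 5661900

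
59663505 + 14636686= 74300191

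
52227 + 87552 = 139779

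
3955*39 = 154245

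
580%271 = 38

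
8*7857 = 62856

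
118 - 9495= - 9377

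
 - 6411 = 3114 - 9525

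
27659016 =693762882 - 666103866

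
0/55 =0= 0.00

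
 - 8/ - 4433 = 8/4433=0.00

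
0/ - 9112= 0/1 = - 0.00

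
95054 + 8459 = 103513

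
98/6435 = 98/6435 = 0.02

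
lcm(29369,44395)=1908985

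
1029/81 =343/27= 12.70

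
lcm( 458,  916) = 916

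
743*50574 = 37576482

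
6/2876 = 3/1438 = 0.00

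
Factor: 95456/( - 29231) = - 2^5*19^1*157^1*29231^(  -  1)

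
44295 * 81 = 3587895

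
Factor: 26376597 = 3^4* 13^1*37^1 * 677^1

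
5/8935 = 1/1787 = 0.00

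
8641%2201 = 2038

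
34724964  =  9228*3763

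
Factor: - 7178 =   -  2^1 * 37^1*97^1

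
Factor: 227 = 227^1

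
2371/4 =592+3/4 =592.75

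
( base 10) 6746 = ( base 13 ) 30bc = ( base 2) 1101001011010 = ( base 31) 70J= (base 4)1221122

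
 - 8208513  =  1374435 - 9582948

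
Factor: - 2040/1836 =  - 10/9 = - 2^1*3^(-2)*5^1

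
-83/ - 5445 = 83/5445 = 0.02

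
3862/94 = 1931/47 = 41.09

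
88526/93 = 951 + 83/93  =  951.89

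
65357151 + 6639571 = 71996722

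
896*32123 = 28782208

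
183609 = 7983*23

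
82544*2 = 165088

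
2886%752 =630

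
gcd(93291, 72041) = 1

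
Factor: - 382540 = -2^2*5^1*31^1*617^1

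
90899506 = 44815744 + 46083762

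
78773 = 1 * 78773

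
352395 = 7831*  45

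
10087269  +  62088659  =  72175928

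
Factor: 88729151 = 7^2*1810799^1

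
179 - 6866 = -6687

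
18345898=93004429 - 74658531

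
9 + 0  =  9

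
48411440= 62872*770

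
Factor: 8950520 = 2^3*5^1 * 19^1*11777^1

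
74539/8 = 9317 + 3/8 = 9317.38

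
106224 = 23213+83011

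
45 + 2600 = 2645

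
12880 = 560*23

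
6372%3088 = 196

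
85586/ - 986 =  - 87  +  98/493 = - 86.80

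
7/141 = 7/141 = 0.05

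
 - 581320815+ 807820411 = 226499596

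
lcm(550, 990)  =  4950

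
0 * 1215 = 0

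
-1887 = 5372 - 7259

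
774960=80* 9687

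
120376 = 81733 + 38643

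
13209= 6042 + 7167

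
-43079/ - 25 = 43079/25 = 1723.16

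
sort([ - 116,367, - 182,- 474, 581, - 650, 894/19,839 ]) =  [  -  650, - 474, - 182,  -  116,894/19, 367,581, 839]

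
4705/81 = 4705/81 = 58.09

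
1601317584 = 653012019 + 948305565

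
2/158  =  1/79  =  0.01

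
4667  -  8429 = -3762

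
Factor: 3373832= 2^3 * 7^1*11^1*5477^1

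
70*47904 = 3353280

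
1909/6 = 1909/6= 318.17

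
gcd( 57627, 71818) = 1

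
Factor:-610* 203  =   - 123830 = -2^1 * 5^1*7^1*29^1*61^1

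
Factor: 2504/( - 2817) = -8/9 = - 2^3 * 3^ (-2 ) 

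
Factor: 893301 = 3^1*73^1 *4079^1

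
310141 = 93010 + 217131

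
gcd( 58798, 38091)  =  1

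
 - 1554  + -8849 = -10403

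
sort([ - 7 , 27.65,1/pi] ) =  [ - 7,  1/pi,27.65 ]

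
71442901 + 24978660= 96421561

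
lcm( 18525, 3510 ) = 333450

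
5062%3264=1798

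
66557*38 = 2529166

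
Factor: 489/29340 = 2^(  -  2)*3^( - 1 )*5^ ( - 1) = 1/60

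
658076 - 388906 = 269170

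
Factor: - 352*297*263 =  - 27495072 = -  2^5*3^3*11^2*263^1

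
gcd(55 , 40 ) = 5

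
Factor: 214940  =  2^2*5^1*11^1 * 977^1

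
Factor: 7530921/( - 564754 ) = - 2^( - 1)*3^3*41^1*6803^1 * 282377^( - 1)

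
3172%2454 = 718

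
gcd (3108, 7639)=1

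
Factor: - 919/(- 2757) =1/3 = 3^(  -  1)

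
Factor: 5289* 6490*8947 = 2^1 * 3^1 * 5^1*11^1 * 23^1*41^1*43^1*59^1*389^1 = 307111232670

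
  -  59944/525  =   - 115  +  431/525 =-114.18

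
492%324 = 168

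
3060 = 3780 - 720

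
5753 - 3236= 2517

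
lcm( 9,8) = 72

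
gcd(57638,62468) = 322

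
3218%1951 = 1267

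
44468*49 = 2178932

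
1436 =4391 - 2955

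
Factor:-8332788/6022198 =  - 2^1*3^1*7^ (  -  2)*13^(-1 )*17^1*29^(- 1 )*163^(-1)*40847^1  =  - 4166394/3011099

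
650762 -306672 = 344090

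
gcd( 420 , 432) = 12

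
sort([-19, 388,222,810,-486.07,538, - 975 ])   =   [-975, - 486.07,-19, 222,  388,538, 810 ]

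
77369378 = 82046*943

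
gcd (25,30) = 5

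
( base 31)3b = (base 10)104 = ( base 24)48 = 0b1101000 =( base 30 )3E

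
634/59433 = 634/59433  =  0.01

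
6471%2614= 1243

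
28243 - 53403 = - 25160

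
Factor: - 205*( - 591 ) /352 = 121155/352 =2^( - 5 )*3^1*5^1*11^( - 1)*41^1  *197^1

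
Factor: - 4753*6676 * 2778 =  - 88148795784 =- 2^3 * 3^1*7^2 * 97^1*463^1*1669^1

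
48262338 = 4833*9986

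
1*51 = 51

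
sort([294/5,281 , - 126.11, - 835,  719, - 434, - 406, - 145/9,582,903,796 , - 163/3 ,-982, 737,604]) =[  -  982, - 835, - 434, - 406, - 126.11, - 163/3,  -  145/9,294/5,281, 582,604, 719,737, 796,903] 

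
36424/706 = 51 + 209/353= 51.59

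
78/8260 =39/4130= 0.01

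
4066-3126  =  940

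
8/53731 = 8/53731 = 0.00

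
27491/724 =27491/724 = 37.97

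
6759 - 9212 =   -  2453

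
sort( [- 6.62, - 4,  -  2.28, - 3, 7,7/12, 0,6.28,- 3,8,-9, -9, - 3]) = [  -  9, - 9, - 6.62, - 4, - 3, - 3 ,  -  3, - 2.28,0, 7/12, 6.28,7, 8]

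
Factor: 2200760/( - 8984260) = -110038/449213= - 2^1*23^( - 1)*37^1 * 1487^1 *19531^( - 1)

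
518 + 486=1004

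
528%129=12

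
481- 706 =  - 225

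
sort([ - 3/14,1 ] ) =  [  -  3/14,1]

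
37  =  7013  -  6976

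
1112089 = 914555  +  197534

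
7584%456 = 288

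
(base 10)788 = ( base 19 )239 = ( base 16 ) 314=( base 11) 657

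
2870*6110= 17535700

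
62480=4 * 15620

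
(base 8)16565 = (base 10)7541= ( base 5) 220131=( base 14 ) 2A69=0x1D75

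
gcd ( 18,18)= 18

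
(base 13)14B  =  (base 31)7F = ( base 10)232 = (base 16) E8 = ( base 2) 11101000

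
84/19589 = 84/19589 = 0.00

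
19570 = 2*9785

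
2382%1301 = 1081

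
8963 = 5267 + 3696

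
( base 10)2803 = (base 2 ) 101011110011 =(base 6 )20551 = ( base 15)c6d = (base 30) 33D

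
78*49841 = 3887598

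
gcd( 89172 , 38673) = 9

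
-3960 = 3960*( - 1 ) 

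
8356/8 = 1044 + 1/2 = 1044.50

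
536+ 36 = 572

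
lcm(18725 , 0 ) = 0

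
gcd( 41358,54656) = 122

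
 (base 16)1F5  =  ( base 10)501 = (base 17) 1c8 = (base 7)1314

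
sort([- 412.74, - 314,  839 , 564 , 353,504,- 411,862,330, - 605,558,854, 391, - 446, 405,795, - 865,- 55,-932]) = [- 932, - 865,-605, - 446,- 412.74,-411,  -  314, -55,330,353,391 , 405,504,558,564,795 , 839,854 , 862 ] 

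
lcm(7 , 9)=63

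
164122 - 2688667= - 2524545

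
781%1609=781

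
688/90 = 344/45 = 7.64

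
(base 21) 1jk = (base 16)35c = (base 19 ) 275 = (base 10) 860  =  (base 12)5b8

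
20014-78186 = -58172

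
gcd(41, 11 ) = 1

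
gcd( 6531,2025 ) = 3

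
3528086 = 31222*113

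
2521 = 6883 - 4362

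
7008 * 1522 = 10666176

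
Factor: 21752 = 2^3*2719^1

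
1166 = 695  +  471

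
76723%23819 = 5266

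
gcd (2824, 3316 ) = 4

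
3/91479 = 1/30493 = 0.00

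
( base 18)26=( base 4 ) 222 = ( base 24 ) 1i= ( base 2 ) 101010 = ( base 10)42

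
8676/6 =1446 = 1446.00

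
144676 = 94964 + 49712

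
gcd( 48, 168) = 24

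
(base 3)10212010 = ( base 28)3GB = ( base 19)7ei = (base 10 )2811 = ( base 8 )5373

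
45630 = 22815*2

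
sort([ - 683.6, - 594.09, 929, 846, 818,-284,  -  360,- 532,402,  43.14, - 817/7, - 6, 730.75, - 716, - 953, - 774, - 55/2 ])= [ - 953, - 774,-716,-683.6, - 594.09,-532, - 360,- 284, - 817/7, - 55/2 ,-6, 43.14, 402, 730.75,818 , 846, 929]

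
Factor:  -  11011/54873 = - 121/603 = - 3^(- 2 )*11^2*67^( - 1)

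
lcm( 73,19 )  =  1387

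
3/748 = 3/748 = 0.00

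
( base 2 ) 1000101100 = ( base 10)556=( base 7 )1423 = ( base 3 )202121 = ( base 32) HC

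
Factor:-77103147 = - 3^1*11^1*59^1*199^2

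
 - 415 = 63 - 478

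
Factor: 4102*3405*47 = 656463570  =  2^1*3^1 * 5^1 * 7^1*47^1*227^1*293^1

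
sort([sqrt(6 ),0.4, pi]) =[0.4, sqrt ( 6 ),pi]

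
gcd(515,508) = 1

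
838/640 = 419/320 = 1.31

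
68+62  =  130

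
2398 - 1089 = 1309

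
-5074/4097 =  - 5074/4097= - 1.24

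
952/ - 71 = -14 + 42/71 =- 13.41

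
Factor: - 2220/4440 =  - 2^(  -  1 ) = - 1/2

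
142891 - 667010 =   -  524119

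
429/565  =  429/565= 0.76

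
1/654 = 1/654 = 0.00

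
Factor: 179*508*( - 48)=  - 4364736  =  - 2^6 *3^1*127^1*179^1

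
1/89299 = 1/89299 = 0.00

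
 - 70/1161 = - 1 + 1091/1161 = - 0.06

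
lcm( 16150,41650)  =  791350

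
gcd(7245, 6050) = 5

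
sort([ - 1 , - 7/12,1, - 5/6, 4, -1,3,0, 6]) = [  -  1,- 1, - 5/6 , - 7/12,0,1,3  ,  4, 6 ] 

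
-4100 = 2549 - 6649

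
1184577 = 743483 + 441094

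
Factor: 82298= 2^1*41149^1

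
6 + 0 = 6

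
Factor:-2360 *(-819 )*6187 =11958481080 = 2^3 * 3^2*5^1*7^1*13^1*23^1*  59^1*269^1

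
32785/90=6557/18= 364.28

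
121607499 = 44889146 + 76718353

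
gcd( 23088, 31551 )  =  39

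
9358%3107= 37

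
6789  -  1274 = 5515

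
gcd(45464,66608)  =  8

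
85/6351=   85/6351 = 0.01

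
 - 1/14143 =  - 1+14142/14143 = - 0.00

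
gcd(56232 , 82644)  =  852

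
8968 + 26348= 35316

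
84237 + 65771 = 150008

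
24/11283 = 8/3761 = 0.00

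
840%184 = 104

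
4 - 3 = 1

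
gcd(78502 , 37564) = 2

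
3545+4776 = 8321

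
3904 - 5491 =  - 1587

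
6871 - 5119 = 1752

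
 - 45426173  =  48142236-93568409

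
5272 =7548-2276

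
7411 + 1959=9370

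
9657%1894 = 187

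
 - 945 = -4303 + 3358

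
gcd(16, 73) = 1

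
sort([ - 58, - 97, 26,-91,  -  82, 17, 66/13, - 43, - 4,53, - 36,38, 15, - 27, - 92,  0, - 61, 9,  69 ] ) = [ - 97 , - 92, - 91,-82,  -  61, - 58,-43,- 36, - 27, - 4, 0,66/13,9,15, 17, 26 , 38,  53,69]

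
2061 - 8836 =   -  6775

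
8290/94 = 4145/47 = 88.19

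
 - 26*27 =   -  702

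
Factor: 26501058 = 2^1 * 3^2*503^1 * 2927^1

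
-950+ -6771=  -  7721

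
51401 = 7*7343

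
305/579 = 305/579=0.53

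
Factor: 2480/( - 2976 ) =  - 2^(  -  1)*3^ (-1)*5^1 = - 5/6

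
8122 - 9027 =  - 905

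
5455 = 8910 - 3455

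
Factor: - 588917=-7^1*84131^1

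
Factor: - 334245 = -3^1*5^1*22283^1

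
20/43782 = 10/21891 = 0.00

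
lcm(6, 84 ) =84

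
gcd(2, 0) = 2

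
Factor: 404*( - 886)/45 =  - 2^3*3^(- 2)*5^(-1)* 101^1*443^1= -  357944/45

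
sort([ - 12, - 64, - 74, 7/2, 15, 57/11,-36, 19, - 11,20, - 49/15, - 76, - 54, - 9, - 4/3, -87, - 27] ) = [ - 87, - 76,- 74,-64, - 54, - 36, - 27, - 12, - 11,-9, - 49/15 ,-4/3 , 7/2, 57/11, 15, 19, 20 ] 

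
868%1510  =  868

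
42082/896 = 21041/448 = 46.97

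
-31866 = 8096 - 39962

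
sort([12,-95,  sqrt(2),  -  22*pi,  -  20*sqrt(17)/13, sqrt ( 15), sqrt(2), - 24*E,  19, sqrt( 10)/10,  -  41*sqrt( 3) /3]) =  [ - 95, - 22*pi, - 24 * E, - 41*sqrt( 3) /3,-20*sqrt( 17)/13,  sqrt( 10)/10,sqrt(2), sqrt(2),  sqrt(15), 12,19 ] 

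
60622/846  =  30311/423 = 71.66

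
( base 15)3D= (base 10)58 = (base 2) 111010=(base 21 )2g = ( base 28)22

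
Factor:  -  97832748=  - 2^2*3^1*13^2*19^1*2539^1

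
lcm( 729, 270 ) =7290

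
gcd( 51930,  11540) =5770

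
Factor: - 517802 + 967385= 449583 =3^1*149861^1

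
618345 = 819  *755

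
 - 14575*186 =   -  2710950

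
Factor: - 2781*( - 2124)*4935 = 2^2*3^6*5^1*7^1*47^1*59^1*103^1= 29150275140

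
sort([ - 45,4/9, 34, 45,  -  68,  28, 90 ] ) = [  -  68, - 45, 4/9,28 , 34,45, 90]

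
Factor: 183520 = 2^5 * 5^1*31^1*37^1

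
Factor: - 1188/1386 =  - 2^1*3^1*7^( - 1) = - 6/7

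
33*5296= 174768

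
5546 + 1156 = 6702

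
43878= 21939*2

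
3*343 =1029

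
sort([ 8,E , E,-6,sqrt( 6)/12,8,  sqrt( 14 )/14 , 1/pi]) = [-6,sqrt( 6 )/12, sqrt( 14 )/14,1/pi,E, E,8,8] 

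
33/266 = 33/266 = 0.12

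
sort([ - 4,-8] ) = [ - 8,-4]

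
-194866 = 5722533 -5917399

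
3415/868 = 3415/868 =3.93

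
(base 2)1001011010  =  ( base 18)1f8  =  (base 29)KM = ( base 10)602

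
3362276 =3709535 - 347259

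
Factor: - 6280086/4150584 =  - 1046681/691764 = -2^(-2)*3^( - 1)*17^(  -  1)*3391^( -1) * 1046681^1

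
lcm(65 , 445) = 5785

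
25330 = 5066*5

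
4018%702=508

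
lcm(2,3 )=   6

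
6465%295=270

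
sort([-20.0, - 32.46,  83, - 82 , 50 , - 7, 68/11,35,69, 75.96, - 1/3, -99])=[  -  99, - 82,-32.46, - 20.0, - 7,-1/3, 68/11, 35, 50, 69,75.96, 83]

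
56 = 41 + 15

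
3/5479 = 3/5479 = 0.00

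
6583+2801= 9384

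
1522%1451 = 71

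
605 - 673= - 68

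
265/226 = 1 + 39/226 = 1.17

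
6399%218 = 77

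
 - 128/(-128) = 1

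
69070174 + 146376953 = 215447127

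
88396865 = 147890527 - 59493662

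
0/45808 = 0 = 0.00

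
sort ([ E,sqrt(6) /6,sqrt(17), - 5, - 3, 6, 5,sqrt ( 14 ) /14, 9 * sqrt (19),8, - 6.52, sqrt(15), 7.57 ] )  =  [ - 6.52, - 5, - 3, sqrt(14 )/14, sqrt( 6)/6,E, sqrt( 15),sqrt( 17 ), 5,6, 7.57,8,9*sqrt ( 19)]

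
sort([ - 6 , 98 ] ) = [ - 6,98] 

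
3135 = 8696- 5561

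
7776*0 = 0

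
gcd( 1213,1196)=1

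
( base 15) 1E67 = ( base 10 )6622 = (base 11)4a80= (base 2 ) 1100111011110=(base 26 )9ki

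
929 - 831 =98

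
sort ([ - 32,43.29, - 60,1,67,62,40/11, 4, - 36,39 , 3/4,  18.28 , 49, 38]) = [  -  60,-36,-32,3/4,1,40/11, 4,  18.28 , 38,39,  43.29, 49, 62, 67] 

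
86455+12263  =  98718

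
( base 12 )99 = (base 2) 1110101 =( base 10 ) 117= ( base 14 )85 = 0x75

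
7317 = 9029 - 1712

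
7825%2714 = 2397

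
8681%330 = 101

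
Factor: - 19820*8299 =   -  2^2*5^1 * 43^1 *193^1 *991^1 = -164486180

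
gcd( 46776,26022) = 6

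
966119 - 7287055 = - 6320936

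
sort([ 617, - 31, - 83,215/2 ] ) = [ - 83 , - 31,215/2,617]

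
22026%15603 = 6423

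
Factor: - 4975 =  - 5^2*199^1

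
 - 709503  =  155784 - 865287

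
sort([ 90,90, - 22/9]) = [ - 22/9, 90, 90]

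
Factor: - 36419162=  - 2^1*13^2*19^1*53^1*107^1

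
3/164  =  3/164 =0.02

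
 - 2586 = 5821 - 8407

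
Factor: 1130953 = 1130953^1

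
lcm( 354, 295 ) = 1770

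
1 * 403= 403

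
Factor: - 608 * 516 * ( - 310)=2^8*3^1*5^1 *19^1*31^1*43^1 =97255680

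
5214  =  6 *869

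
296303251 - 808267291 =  - 511964040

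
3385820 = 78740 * 43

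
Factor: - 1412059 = -11^1 * 137^1*937^1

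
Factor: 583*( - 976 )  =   - 569008 = - 2^4*11^1*53^1*61^1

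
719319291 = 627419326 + 91899965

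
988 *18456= 18234528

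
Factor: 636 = 2^2* 3^1*53^1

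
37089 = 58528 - 21439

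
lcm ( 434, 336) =10416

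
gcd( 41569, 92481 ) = 1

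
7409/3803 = 7409/3803 = 1.95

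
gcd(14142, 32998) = 4714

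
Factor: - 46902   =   -2^1*3^1*7817^1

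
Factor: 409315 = 5^1 * 71^1 * 1153^1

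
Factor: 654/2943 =2/9=2^1*3^( - 2 ) 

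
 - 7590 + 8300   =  710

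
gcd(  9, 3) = 3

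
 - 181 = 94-275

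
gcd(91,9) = 1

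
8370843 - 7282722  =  1088121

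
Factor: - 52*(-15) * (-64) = -49920 = - 2^8*3^1*5^1*13^1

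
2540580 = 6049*420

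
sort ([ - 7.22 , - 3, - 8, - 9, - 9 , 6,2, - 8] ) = [-9, - 9, - 8, - 8, - 7.22, - 3,2,6 ] 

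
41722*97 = 4047034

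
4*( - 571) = -2284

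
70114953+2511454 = 72626407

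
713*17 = 12121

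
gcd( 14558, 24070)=58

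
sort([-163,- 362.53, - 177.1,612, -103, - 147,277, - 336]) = [- 362.53,  -  336, - 177.1, - 163, - 147, - 103, 277 , 612 ]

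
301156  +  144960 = 446116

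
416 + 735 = 1151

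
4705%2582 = 2123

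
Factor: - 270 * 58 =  - 2^2* 3^3*5^1 * 29^1 = -15660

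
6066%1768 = 762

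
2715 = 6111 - 3396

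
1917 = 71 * 27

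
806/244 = 403/122 = 3.30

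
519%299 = 220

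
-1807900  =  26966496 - 28774396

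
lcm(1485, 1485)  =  1485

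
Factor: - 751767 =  - 3^1*29^1*8641^1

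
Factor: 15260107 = 1721^1*8867^1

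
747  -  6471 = -5724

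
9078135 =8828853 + 249282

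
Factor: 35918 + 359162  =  2^3*5^1* 7^1 * 17^1 * 83^1 = 395080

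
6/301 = 6/301 = 0.02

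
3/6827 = 3/6827 = 0.00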